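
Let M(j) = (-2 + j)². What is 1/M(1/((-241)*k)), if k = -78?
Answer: 353364804/1413384025 ≈ 0.25001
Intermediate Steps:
1/M(1/((-241)*k)) = 1/((-2 + 1/(-241*(-78)))²) = 1/((-2 - 1/241*(-1/78))²) = 1/((-2 + 1/18798)²) = 1/((-37595/18798)²) = 1/(1413384025/353364804) = 353364804/1413384025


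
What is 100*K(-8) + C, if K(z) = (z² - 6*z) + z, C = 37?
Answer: 10437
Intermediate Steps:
K(z) = z² - 5*z
100*K(-8) + C = 100*(-8*(-5 - 8)) + 37 = 100*(-8*(-13)) + 37 = 100*104 + 37 = 10400 + 37 = 10437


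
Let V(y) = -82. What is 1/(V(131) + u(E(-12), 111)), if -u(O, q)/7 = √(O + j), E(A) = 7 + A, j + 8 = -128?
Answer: I/(-82*I + 7*√141) ≈ -0.0060148 + 0.006097*I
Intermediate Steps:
j = -136 (j = -8 - 128 = -136)
u(O, q) = -7*√(-136 + O) (u(O, q) = -7*√(O - 136) = -7*√(-136 + O))
1/(V(131) + u(E(-12), 111)) = 1/(-82 - 7*√(-136 + (7 - 12))) = 1/(-82 - 7*√(-136 - 5)) = 1/(-82 - 7*I*√141)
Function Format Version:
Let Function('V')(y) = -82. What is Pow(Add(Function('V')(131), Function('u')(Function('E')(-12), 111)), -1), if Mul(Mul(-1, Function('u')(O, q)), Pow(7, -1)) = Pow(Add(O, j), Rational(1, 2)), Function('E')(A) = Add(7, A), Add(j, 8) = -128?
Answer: Mul(I, Pow(Add(Mul(-82, I), Mul(7, Pow(141, Rational(1, 2)))), -1)) ≈ Add(-0.0060148, Mul(0.0060970, I))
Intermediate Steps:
j = -136 (j = Add(-8, -128) = -136)
Function('u')(O, q) = Mul(-7, Pow(Add(-136, O), Rational(1, 2))) (Function('u')(O, q) = Mul(-7, Pow(Add(O, -136), Rational(1, 2))) = Mul(-7, Pow(Add(-136, O), Rational(1, 2))))
Pow(Add(Function('V')(131), Function('u')(Function('E')(-12), 111)), -1) = Pow(Add(-82, Mul(-7, Pow(Add(-136, Add(7, -12)), Rational(1, 2)))), -1) = Pow(Add(-82, Mul(-7, Pow(Add(-136, -5), Rational(1, 2)))), -1) = Pow(Add(-82, Mul(-7, Pow(-141, Rational(1, 2)))), -1) = Pow(Add(-82, Mul(-7, Mul(I, Pow(141, Rational(1, 2))))), -1) = Pow(Add(-82, Mul(-7, I, Pow(141, Rational(1, 2)))), -1)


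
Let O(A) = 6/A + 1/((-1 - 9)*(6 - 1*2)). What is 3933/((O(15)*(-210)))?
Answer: -1748/35 ≈ -49.943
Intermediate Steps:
O(A) = -1/40 + 6/A (O(A) = 6/A + 1/((-10)*(6 - 2)) = 6/A - ⅒/4 = 6/A - ⅒*¼ = 6/A - 1/40 = -1/40 + 6/A)
3933/((O(15)*(-210))) = 3933/((((1/40)*(240 - 1*15)/15)*(-210))) = 3933/((((1/40)*(1/15)*(240 - 15))*(-210))) = 3933/((((1/40)*(1/15)*225)*(-210))) = 3933/(((3/8)*(-210))) = 3933/(-315/4) = 3933*(-4/315) = -1748/35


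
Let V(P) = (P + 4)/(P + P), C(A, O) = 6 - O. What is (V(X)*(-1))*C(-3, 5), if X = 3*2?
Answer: -5/6 ≈ -0.83333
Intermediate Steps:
X = 6
V(P) = (4 + P)/(2*P) (V(P) = (4 + P)/((2*P)) = (4 + P)*(1/(2*P)) = (4 + P)/(2*P))
(V(X)*(-1))*C(-3, 5) = (((1/2)*(4 + 6)/6)*(-1))*(6 - 1*5) = (((1/2)*(1/6)*10)*(-1))*(6 - 5) = ((5/6)*(-1))*1 = -5/6*1 = -5/6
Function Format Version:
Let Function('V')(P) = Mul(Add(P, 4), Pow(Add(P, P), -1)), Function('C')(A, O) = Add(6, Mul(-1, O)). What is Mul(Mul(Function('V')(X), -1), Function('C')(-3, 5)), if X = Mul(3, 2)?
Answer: Rational(-5, 6) ≈ -0.83333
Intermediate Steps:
X = 6
Function('V')(P) = Mul(Rational(1, 2), Pow(P, -1), Add(4, P)) (Function('V')(P) = Mul(Add(4, P), Pow(Mul(2, P), -1)) = Mul(Add(4, P), Mul(Rational(1, 2), Pow(P, -1))) = Mul(Rational(1, 2), Pow(P, -1), Add(4, P)))
Mul(Mul(Function('V')(X), -1), Function('C')(-3, 5)) = Mul(Mul(Mul(Rational(1, 2), Pow(6, -1), Add(4, 6)), -1), Add(6, Mul(-1, 5))) = Mul(Mul(Mul(Rational(1, 2), Rational(1, 6), 10), -1), Add(6, -5)) = Mul(Mul(Rational(5, 6), -1), 1) = Mul(Rational(-5, 6), 1) = Rational(-5, 6)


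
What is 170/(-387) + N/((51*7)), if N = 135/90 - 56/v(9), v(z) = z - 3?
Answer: -42481/92106 ≈ -0.46122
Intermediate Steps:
v(z) = -3 + z
N = -47/6 (N = 135/90 - 56/(-3 + 9) = 135*(1/90) - 56/6 = 3/2 - 56*⅙ = 3/2 - 28/3 = -47/6 ≈ -7.8333)
170/(-387) + N/((51*7)) = 170/(-387) - 47/(6*(51*7)) = 170*(-1/387) - 47/6/357 = -170/387 - 47/6*1/357 = -170/387 - 47/2142 = -42481/92106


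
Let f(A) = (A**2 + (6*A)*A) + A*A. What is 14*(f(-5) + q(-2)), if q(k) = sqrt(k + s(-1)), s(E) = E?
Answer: 2800 + 14*I*sqrt(3) ≈ 2800.0 + 24.249*I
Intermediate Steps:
q(k) = sqrt(-1 + k) (q(k) = sqrt(k - 1) = sqrt(-1 + k))
f(A) = 8*A**2 (f(A) = (A**2 + 6*A**2) + A**2 = 7*A**2 + A**2 = 8*A**2)
14*(f(-5) + q(-2)) = 14*(8*(-5)**2 + sqrt(-1 - 2)) = 14*(8*25 + sqrt(-3)) = 14*(200 + I*sqrt(3)) = 2800 + 14*I*sqrt(3)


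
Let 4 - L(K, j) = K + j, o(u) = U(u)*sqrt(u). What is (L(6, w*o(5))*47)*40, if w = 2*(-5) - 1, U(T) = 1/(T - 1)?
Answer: -3760 + 5170*sqrt(5) ≈ 7800.5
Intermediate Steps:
U(T) = 1/(-1 + T)
w = -11 (w = -10 - 1 = -11)
o(u) = sqrt(u)/(-1 + u)
L(K, j) = 4 - K - j (L(K, j) = 4 - (K + j) = 4 + (-K - j) = 4 - K - j)
(L(6, w*o(5))*47)*40 = ((4 - 1*6 - (-11)*sqrt(5)/(-1 + 5))*47)*40 = ((4 - 6 - (-11)*sqrt(5)/4)*47)*40 = ((4 - 6 + 11*sqrt(5)/4)*47)*40 = ((-2 + 11*sqrt(5)/4)*47)*40 = (-94 + 517*sqrt(5)/4)*40 = -3760 + 5170*sqrt(5)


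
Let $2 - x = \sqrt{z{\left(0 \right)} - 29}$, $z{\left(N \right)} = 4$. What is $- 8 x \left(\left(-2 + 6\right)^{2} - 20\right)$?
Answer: $64 - 160 i \approx 64.0 - 160.0 i$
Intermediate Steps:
$x = 2 - 5 i$ ($x = 2 - \sqrt{4 - 29} = 2 - \sqrt{-25} = 2 - 5 i \approx 2.0 - 5.0 i$)
$- 8 x \left(\left(-2 + 6\right)^{2} - 20\right) = - 8 \left(2 - 5 i\right) \left(\left(-2 + 6\right)^{2} - 20\right) = \left(-16 + 40 i\right) \left(4^{2} - 20\right) = \left(-16 + 40 i\right) \left(16 - 20\right) = \left(-16 + 40 i\right) \left(-4\right) = 64 - 160 i$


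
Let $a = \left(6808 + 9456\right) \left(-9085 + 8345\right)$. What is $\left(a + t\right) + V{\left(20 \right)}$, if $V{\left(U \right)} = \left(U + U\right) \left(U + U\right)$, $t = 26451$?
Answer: $-12007309$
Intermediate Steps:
$V{\left(U \right)} = 4 U^{2}$ ($V{\left(U \right)} = 2 U 2 U = 4 U^{2}$)
$a = -12035360$ ($a = 16264 \left(-740\right) = -12035360$)
$\left(a + t\right) + V{\left(20 \right)} = \left(-12035360 + 26451\right) + 4 \cdot 20^{2} = -12008909 + 4 \cdot 400 = -12008909 + 1600 = -12007309$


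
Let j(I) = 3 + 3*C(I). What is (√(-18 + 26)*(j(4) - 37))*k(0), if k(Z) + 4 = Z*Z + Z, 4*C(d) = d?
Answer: 248*√2 ≈ 350.73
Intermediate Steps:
C(d) = d/4
k(Z) = -4 + Z + Z² (k(Z) = -4 + (Z*Z + Z) = -4 + (Z² + Z) = -4 + (Z + Z²) = -4 + Z + Z²)
j(I) = 3 + 3*I/4 (j(I) = 3 + 3*(I/4) = 3 + 3*I/4)
(√(-18 + 26)*(j(4) - 37))*k(0) = (√(-18 + 26)*((3 + (¾)*4) - 37))*(-4 + 0 + 0²) = (√8*((3 + 3) - 37))*(-4 + 0 + 0) = ((2*√2)*(6 - 37))*(-4) = ((2*√2)*(-31))*(-4) = -62*√2*(-4) = 248*√2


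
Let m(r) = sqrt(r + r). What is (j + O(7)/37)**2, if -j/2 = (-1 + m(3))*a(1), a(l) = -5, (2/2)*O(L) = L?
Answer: 953169/1369 - 7260*sqrt(6)/37 ≈ 215.62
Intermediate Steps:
O(L) = L
m(r) = sqrt(2)*sqrt(r) (m(r) = sqrt(2*r) = sqrt(2)*sqrt(r))
j = -10 + 10*sqrt(6) (j = -2*(-1 + sqrt(2)*sqrt(3))*(-5) = -2*(-1 + sqrt(6))*(-5) = -2*(5 - 5*sqrt(6)) = -10 + 10*sqrt(6) ≈ 14.495)
(j + O(7)/37)**2 = ((-10 + 10*sqrt(6)) + 7/37)**2 = (-363/37 + 10*sqrt(6))**2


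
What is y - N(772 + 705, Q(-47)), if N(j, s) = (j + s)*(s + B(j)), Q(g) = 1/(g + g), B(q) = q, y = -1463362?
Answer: -32205979201/8836 ≈ -3.6449e+6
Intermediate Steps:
Q(g) = 1/(2*g)
N(j, s) = (j + s)² (N(j, s) = (j + s)*(s + j) = (j + s)*(j + s) = (j + s)²)
y - N(772 + 705, Q(-47)) = -1463362 - ((772 + 705)² + ((½)/(-47))² + 2*(772 + 705)*((½)/(-47))) = -1463362 - (1477² + ((½)*(-1/47))² + 2*1477*((½)*(-1/47))) = -1463362 - (2181529 + (-1/94)² + 2*1477*(-1/94)) = -1463362 - (2181529 + 1/8836 - 1477/47) = -1463362 - 1*19275712569/8836 = -1463362 - 19275712569/8836 = -32205979201/8836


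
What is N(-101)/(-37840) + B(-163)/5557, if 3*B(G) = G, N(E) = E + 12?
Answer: -4684201/630830640 ≈ -0.0074254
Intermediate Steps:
N(E) = 12 + E
B(G) = G/3
N(-101)/(-37840) + B(-163)/5557 = (12 - 101)/(-37840) + ((⅓)*(-163))/5557 = -89*(-1/37840) - 163/3*1/5557 = 89/37840 - 163/16671 = -4684201/630830640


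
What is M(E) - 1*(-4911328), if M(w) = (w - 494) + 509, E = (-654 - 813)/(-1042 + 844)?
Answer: 108049709/22 ≈ 4.9114e+6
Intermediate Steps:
E = 163/22 (E = -1467/(-198) = -1467*(-1/198) = 163/22 ≈ 7.4091)
M(w) = 15 + w (M(w) = (-494 + w) + 509 = 15 + w)
M(E) - 1*(-4911328) = (15 + 163/22) - 1*(-4911328) = 493/22 + 4911328 = 108049709/22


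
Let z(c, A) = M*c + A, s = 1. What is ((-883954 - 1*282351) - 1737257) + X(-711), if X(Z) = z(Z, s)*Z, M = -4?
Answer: -4926357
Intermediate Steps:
z(c, A) = A - 4*c (z(c, A) = -4*c + A = A - 4*c)
X(Z) = Z*(1 - 4*Z) (X(Z) = (1 - 4*Z)*Z = Z*(1 - 4*Z))
((-883954 - 1*282351) - 1737257) + X(-711) = ((-883954 - 1*282351) - 1737257) - 711*(1 - 4*(-711)) = ((-883954 - 282351) - 1737257) - 711*(1 + 2844) = (-1166305 - 1737257) - 711*2845 = -2903562 - 2022795 = -4926357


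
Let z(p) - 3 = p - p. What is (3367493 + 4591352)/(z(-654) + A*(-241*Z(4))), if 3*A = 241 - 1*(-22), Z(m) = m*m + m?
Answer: -23876535/1267651 ≈ -18.835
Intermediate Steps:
Z(m) = m + m**2 (Z(m) = m**2 + m = m + m**2)
z(p) = 3 (z(p) = 3 + (p - p) = 3 + 0 = 3)
A = 263/3 (A = (241 - 1*(-22))/3 = (241 + 22)/3 = (1/3)*263 = 263/3 ≈ 87.667)
(3367493 + 4591352)/(z(-654) + A*(-241*Z(4))) = (3367493 + 4591352)/(3 + 263*(-964*(1 + 4))/3) = 7958845/(3 + 263*(-964*5)/3) = 7958845/(3 + 263*(-241*20)/3) = 7958845/(3 + (263/3)*(-4820)) = 7958845/(3 - 1267660/3) = 7958845/(-1267651/3) = 7958845*(-3/1267651) = -23876535/1267651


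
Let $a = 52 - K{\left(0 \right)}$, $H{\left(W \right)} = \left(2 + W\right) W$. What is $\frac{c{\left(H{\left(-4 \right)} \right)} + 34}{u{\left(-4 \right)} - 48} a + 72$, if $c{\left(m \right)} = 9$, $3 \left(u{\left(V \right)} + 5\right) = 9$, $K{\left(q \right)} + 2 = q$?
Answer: $\frac{639}{25} \approx 25.56$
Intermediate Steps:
$H{\left(W \right)} = W \left(2 + W\right)$
$K{\left(q \right)} = -2 + q$
$u{\left(V \right)} = -2$ ($u{\left(V \right)} = -5 + \frac{1}{3} \cdot 9 = -5 + 3 = -2$)
$a = 54$ ($a = 52 - \left(-2 + 0\right) = 52 - -2 = 52 + 2 = 54$)
$\frac{c{\left(H{\left(-4 \right)} \right)} + 34}{u{\left(-4 \right)} - 48} a + 72 = \frac{9 + 34}{-2 - 48} \cdot 54 + 72 = \frac{43}{-50} \cdot 54 + 72 = 43 \left(- \frac{1}{50}\right) 54 + 72 = \left(- \frac{43}{50}\right) 54 + 72 = - \frac{1161}{25} + 72 = \frac{639}{25}$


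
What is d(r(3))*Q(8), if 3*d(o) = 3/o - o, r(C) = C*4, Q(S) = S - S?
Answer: 0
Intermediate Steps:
Q(S) = 0
r(C) = 4*C
d(o) = 1/o - o/3 (d(o) = (3/o - o)/3 = (-o + 3/o)/3 = 1/o - o/3)
d(r(3))*Q(8) = (1/(4*3) - 4*3/3)*0 = (1/12 - ⅓*12)*0 = (1/12 - 4)*0 = -47/12*0 = 0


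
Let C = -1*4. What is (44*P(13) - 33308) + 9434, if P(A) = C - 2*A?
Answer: -25194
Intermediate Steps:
C = -4
P(A) = -4 - 2*A
(44*P(13) - 33308) + 9434 = (44*(-4 - 2*13) - 33308) + 9434 = (44*(-4 - 26) - 33308) + 9434 = (44*(-30) - 33308) + 9434 = (-1320 - 33308) + 9434 = -34628 + 9434 = -25194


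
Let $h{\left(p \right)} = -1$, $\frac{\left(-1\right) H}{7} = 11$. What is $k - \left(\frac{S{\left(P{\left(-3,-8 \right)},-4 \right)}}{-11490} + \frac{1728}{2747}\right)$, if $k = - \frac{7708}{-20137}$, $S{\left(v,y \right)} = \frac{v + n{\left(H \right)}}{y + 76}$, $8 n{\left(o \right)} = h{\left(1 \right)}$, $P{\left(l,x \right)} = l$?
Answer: $- \frac{18032147974975}{73219361484672} \approx -0.24628$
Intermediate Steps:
$H = -77$ ($H = \left(-7\right) 11 = -77$)
$n{\left(o \right)} = - \frac{1}{8}$ ($n{\left(o \right)} = \frac{1}{8} \left(-1\right) = - \frac{1}{8}$)
$S{\left(v,y \right)} = \frac{- \frac{1}{8} + v}{76 + y}$ ($S{\left(v,y \right)} = \frac{v - \frac{1}{8}}{y + 76} = \frac{- \frac{1}{8} + v}{76 + y}$)
$k = \frac{7708}{20137}$ ($k = \left(-7708\right) \left(- \frac{1}{20137}\right) = \frac{7708}{20137} \approx 0.38278$)
$k - \left(\frac{S{\left(P{\left(-3,-8 \right)},-4 \right)}}{-11490} + \frac{1728}{2747}\right) = \frac{7708}{20137} - \left(\frac{\frac{1}{76 - 4} \left(- \frac{1}{8} - 3\right)}{-11490} + \frac{1728}{2747}\right) = \frac{7708}{20137} - \left(\frac{1}{72} \left(- \frac{25}{8}\right) \left(- \frac{1}{11490}\right) + 1728 \cdot \frac{1}{2747}\right) = \frac{7708}{20137} - \left(\frac{1}{72} \left(- \frac{25}{8}\right) \left(- \frac{1}{11490}\right) + \frac{1728}{2747}\right) = \frac{7708}{20137} - \left(\left(- \frac{25}{576}\right) \left(- \frac{1}{11490}\right) + \frac{1728}{2747}\right) = \frac{7708}{20137} - \left(\frac{5}{1323648} + \frac{1728}{2747}\right) = \frac{7708}{20137} - \frac{2287277479}{3636061056} = - \frac{18032147974975}{73219361484672}$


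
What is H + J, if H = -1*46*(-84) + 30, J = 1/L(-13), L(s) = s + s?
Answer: 101243/26 ≈ 3894.0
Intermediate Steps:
L(s) = 2*s
J = -1/26 (J = 1/(2*(-13)) = 1/(-26) = -1/26 ≈ -0.038462)
H = 3894 (H = -46*(-84) + 30 = 3864 + 30 = 3894)
H + J = 3894 - 1/26 = 101243/26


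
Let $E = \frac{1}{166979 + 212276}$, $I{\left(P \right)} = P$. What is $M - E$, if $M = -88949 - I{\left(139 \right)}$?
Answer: $- \frac{33787069441}{379255} \approx -89088.0$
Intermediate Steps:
$M = -89088$ ($M = -88949 - 139 = -89088$)
$E = \frac{1}{379255} \approx 2.6367 \cdot 10^{-6}$
$M - E = -89088 - \frac{1}{379255} = - \frac{33787069441}{379255}$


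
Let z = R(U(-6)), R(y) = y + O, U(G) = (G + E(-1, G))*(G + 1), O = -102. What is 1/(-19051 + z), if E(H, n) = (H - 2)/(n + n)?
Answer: -4/76497 ≈ -5.2290e-5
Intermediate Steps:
E(H, n) = (-2 + H)/(2*n) (E(H, n) = (-2 + H)/((2*n)) = (-2 + H)*(1/(2*n)) = (-2 + H)/(2*n))
U(G) = (1 + G)*(G - 3/(2*G)) (U(G) = (G + (-2 - 1)/(2*G))*(G + 1) = (G + (½)*(-3)/G)*(1 + G) = (G - 3/(2*G))*(1 + G) = (1 + G)*(G - 3/(2*G)))
R(y) = -102 + y (R(y) = y - 102 = -102 + y)
z = -293/4 (z = -102 + (-3/2 - 6 + (-6)² - 3/2/(-6)) = -102 + (-3/2 - 6 + 36 - 3/2*(-⅙)) = -102 + (-3/2 - 6 + 36 + ¼) = -102 + 115/4 = -293/4 ≈ -73.250)
1/(-19051 + z) = 1/(-19051 - 293/4) = 1/(-76497/4) = -4/76497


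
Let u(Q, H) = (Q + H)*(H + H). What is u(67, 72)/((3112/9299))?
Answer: 23266098/389 ≈ 59810.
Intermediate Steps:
u(Q, H) = 2*H*(H + Q) (u(Q, H) = (H + Q)*(2*H) = 2*H*(H + Q))
u(67, 72)/((3112/9299)) = (2*72*(72 + 67))/((3112/9299)) = (2*72*139)/((3112*(1/9299))) = 20016/(3112/9299) = 20016*(9299/3112) = 23266098/389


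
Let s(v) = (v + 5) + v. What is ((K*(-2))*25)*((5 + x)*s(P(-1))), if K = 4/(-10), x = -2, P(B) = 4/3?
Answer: 460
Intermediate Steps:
P(B) = 4/3 (P(B) = 4*(1/3) = 4/3)
K = -2/5 (K = 4*(-1/10) = -2/5 ≈ -0.40000)
s(v) = 5 + 2*v (s(v) = (5 + v) + v = 5 + 2*v)
((K*(-2))*25)*((5 + x)*s(P(-1))) = (-2/5*(-2)*25)*((5 - 2)*(5 + 2*(4/3))) = ((4/5)*25)*(3*(5 + 8/3)) = 20*(3*(23/3)) = 20*23 = 460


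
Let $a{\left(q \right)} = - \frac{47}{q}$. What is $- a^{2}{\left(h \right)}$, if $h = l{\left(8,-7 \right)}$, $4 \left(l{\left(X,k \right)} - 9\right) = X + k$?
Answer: $- \frac{35344}{1369} \approx -25.817$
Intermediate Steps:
$l{\left(X,k \right)} = 9 + \frac{X}{4} + \frac{k}{4}$ ($l{\left(X,k \right)} = 9 + \frac{X + k}{4} = 9 + \left(\frac{X}{4} + \frac{k}{4}\right) = 9 + \frac{X}{4} + \frac{k}{4}$)
$h = \frac{37}{4}$ ($h = 9 + \frac{1}{4} \cdot 8 + \frac{1}{4} \left(-7\right) = 9 + 2 - \frac{7}{4} = \frac{37}{4} \approx 9.25$)
$- a^{2}{\left(h \right)} = - \left(- \frac{47}{\frac{37}{4}}\right)^{2} = - \left(\left(-47\right) \frac{4}{37}\right)^{2} = - \left(- \frac{188}{37}\right)^{2} = \left(-1\right) \frac{35344}{1369} = - \frac{35344}{1369}$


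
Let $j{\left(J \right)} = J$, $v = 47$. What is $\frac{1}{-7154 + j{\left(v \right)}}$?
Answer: $- \frac{1}{7107} \approx -0.00014071$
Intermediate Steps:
$\frac{1}{-7154 + j{\left(v \right)}} = \frac{1}{-7154 + 47} = \frac{1}{-7107} = - \frac{1}{7107}$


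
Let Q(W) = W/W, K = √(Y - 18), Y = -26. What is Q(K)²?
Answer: 1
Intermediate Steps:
K = 2*I*√11 (K = √(-26 - 18) = √(-44) = 2*I*√11 ≈ 6.6332*I)
Q(W) = 1
Q(K)² = 1² = 1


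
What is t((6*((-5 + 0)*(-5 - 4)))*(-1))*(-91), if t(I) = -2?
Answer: 182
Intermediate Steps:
t((6*((-5 + 0)*(-5 - 4)))*(-1))*(-91) = -2*(-91) = 182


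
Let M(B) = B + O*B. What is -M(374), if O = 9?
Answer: -3740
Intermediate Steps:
M(B) = 10*B (M(B) = B + 9*B = 10*B)
-M(374) = -10*374 = -1*3740 = -3740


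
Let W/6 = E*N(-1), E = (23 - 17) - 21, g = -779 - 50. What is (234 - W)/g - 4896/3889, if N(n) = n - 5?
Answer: -2868750/3223981 ≈ -0.88982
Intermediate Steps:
g = -829
N(n) = -5 + n
E = -15 (E = 6 - 21 = -15)
W = 540 (W = 6*(-15*(-5 - 1)) = 6*(-15*(-6)) = 6*90 = 540)
(234 - W)/g - 4896/3889 = (234 - 1*540)/(-829) - 4896/3889 = (234 - 540)*(-1/829) - 4896*1/3889 = -306*(-1/829) - 4896/3889 = 306/829 - 4896/3889 = -2868750/3223981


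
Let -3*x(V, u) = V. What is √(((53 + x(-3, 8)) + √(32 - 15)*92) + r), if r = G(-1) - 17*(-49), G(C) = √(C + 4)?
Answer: √(887 + √3 + 92*√17) ≈ 35.610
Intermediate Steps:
G(C) = √(4 + C)
x(V, u) = -V/3
r = 833 + √3 (r = √(4 - 1) - 17*(-49) = √3 + 833 = 833 + √3 ≈ 834.73)
√(((53 + x(-3, 8)) + √(32 - 15)*92) + r) = √(((53 - ⅓*(-3)) + √(32 - 15)*92) + (833 + √3)) = √(((53 + 1) + √17*92) + (833 + √3)) = √((54 + 92*√17) + (833 + √3)) = √(887 + √3 + 92*√17)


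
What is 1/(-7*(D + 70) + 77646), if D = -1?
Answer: 1/77163 ≈ 1.2960e-5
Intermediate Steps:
1/(-7*(D + 70) + 77646) = 1/(-7*(-1 + 70) + 77646) = 1/(-7*69 + 77646) = 1/(-483 + 77646) = 1/77163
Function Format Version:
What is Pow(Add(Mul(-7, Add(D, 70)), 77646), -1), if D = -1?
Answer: Rational(1, 77163) ≈ 1.2960e-5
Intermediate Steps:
Pow(Add(Mul(-7, Add(D, 70)), 77646), -1) = Pow(Add(Mul(-7, Add(-1, 70)), 77646), -1) = Pow(Add(Mul(-7, 69), 77646), -1) = Pow(Add(-483, 77646), -1) = Pow(77163, -1) = Rational(1, 77163)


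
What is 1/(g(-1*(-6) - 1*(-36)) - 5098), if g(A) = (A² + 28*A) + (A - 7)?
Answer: -1/2123 ≈ -0.00047103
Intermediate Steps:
g(A) = -7 + A² + 29*A (g(A) = (A² + 28*A) + (-7 + A) = -7 + A² + 29*A)
1/(g(-1*(-6) - 1*(-36)) - 5098) = 1/((-7 + (-1*(-6) - 1*(-36))² + 29*(-1*(-6) - 1*(-36))) - 5098) = 1/((-7 + (6 + 36)² + 29*(6 + 36)) - 5098) = 1/((-7 + 42² + 29*42) - 5098) = 1/((-7 + 1764 + 1218) - 5098) = 1/(2975 - 5098) = 1/(-2123) = -1/2123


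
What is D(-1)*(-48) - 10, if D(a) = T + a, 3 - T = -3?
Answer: -250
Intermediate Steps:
T = 6 (T = 3 - 1*(-3) = 3 + 3 = 6)
D(a) = 6 + a
D(-1)*(-48) - 10 = (6 - 1)*(-48) - 10 = 5*(-48) - 10 = -240 - 10 = -250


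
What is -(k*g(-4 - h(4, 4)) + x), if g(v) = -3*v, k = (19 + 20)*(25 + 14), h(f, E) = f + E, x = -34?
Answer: -54722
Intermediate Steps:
h(f, E) = E + f
k = 1521 (k = 39*39 = 1521)
-(k*g(-4 - h(4, 4)) + x) = -(1521*(-3*(-4 - (4 + 4))) - 34) = -(1521*(-3*(-4 - 1*8)) - 34) = -(1521*(-3*(-4 - 8)) - 34) = -(1521*(-3*(-12)) - 34) = -(1521*36 - 34) = -(54756 - 34) = -1*54722 = -54722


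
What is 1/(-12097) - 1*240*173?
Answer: -502267441/12097 ≈ -41520.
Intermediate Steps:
1/(-12097) - 1*240*173 = -1/12097 - 240*173 = -1/12097 - 41520 = -502267441/12097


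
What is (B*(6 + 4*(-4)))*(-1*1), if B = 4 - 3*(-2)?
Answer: 100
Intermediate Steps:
B = 10 (B = 4 + 6 = 10)
(B*(6 + 4*(-4)))*(-1*1) = (10*(6 + 4*(-4)))*(-1*1) = (10*(6 - 16))*(-1) = (10*(-10))*(-1) = -100*(-1) = 100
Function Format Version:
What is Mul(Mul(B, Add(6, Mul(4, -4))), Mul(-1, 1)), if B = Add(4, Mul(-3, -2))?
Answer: 100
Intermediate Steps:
B = 10 (B = Add(4, 6) = 10)
Mul(Mul(B, Add(6, Mul(4, -4))), Mul(-1, 1)) = Mul(Mul(10, Add(6, Mul(4, -4))), Mul(-1, 1)) = Mul(Mul(10, Add(6, -16)), -1) = Mul(Mul(10, -10), -1) = Mul(-100, -1) = 100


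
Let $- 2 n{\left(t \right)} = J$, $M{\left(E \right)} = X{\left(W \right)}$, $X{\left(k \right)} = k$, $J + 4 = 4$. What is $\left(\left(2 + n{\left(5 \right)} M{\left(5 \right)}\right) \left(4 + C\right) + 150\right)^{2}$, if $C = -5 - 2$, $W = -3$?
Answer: $20736$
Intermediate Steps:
$J = 0$ ($J = -4 + 4 = 0$)
$M{\left(E \right)} = -3$
$n{\left(t \right)} = 0$ ($n{\left(t \right)} = \left(- \frac{1}{2}\right) 0 = 0$)
$C = -7$
$\left(\left(2 + n{\left(5 \right)} M{\left(5 \right)}\right) \left(4 + C\right) + 150\right)^{2} = \left(\left(2 + 0 \left(-3\right)\right) \left(4 - 7\right) + 150\right)^{2} = \left(\left(2 + 0\right) \left(-3\right) + 150\right)^{2} = \left(2 \left(-3\right) + 150\right)^{2} = \left(-6 + 150\right)^{2} = 144^{2} = 20736$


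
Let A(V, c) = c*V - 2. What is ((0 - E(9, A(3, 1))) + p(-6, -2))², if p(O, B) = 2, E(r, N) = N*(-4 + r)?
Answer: 9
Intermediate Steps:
A(V, c) = -2 + V*c (A(V, c) = V*c - 2 = -2 + V*c)
((0 - E(9, A(3, 1))) + p(-6, -2))² = ((0 - (-2 + 3*1)*(-4 + 9)) + 2)² = ((0 - (-2 + 3)*5) + 2)² = ((0 - 5) + 2)² = (-5 + 2)² = (-3)² = 9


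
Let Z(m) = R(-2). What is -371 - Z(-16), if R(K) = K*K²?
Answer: -363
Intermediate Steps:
R(K) = K³
Z(m) = -8 (Z(m) = (-2)³ = -8)
-371 - Z(-16) = -371 - 1*(-8) = -371 + 8 = -363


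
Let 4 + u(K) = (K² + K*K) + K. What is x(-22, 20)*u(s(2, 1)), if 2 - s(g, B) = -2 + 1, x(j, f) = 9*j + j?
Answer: -3740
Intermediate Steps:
x(j, f) = 10*j
s(g, B) = 3 (s(g, B) = 2 - (-2 + 1) = 2 - 1*(-1) = 2 + 1 = 3)
u(K) = -4 + K + 2*K² (u(K) = -4 + ((K² + K*K) + K) = -4 + ((K² + K²) + K) = -4 + (2*K² + K) = -4 + (K + 2*K²) = -4 + K + 2*K²)
x(-22, 20)*u(s(2, 1)) = (10*(-22))*(-4 + 3 + 2*3²) = -220*(-4 + 3 + 2*9) = -220*(-4 + 3 + 18) = -220*17 = -3740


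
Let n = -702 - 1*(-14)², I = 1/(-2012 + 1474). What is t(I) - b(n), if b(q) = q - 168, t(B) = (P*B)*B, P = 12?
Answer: 77136829/72361 ≈ 1066.0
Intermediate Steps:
I = -1/538 (I = 1/(-538) = -1/538 ≈ -0.0018587)
t(B) = 12*B² (t(B) = (12*B)*B = 12*B²)
n = -898 (n = -702 - 1*196 = -702 - 196 = -898)
b(q) = -168 + q
t(I) - b(n) = 12*(-1/538)² - (-168 - 898) = 12*(1/289444) - 1*(-1066) = 3/72361 + 1066 = 77136829/72361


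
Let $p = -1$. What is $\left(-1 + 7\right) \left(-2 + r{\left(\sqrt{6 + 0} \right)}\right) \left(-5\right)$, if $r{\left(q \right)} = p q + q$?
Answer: $60$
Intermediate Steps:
$r{\left(q \right)} = 0$ ($r{\left(q \right)} = - q + q = 0$)
$\left(-1 + 7\right) \left(-2 + r{\left(\sqrt{6 + 0} \right)}\right) \left(-5\right) = \left(-1 + 7\right) \left(-2 + 0\right) \left(-5\right) = 6 \left(\left(-2\right) \left(-5\right)\right) = 6 \cdot 10 = 60$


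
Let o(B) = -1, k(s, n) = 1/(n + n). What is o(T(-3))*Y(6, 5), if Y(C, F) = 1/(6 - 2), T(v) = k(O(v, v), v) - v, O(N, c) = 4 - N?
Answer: -1/4 ≈ -0.25000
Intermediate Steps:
k(s, n) = 1/(2*n)
T(v) = 1/(2*v) - v
Y(C, F) = 1/4
o(T(-3))*Y(6, 5) = -1*1/4 = -1/4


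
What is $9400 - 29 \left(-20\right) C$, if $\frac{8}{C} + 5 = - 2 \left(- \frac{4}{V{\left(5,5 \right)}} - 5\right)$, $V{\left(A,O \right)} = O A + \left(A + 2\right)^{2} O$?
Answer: $\frac{7009000}{679} \approx 10323.0$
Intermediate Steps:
$V{\left(A,O \right)} = A O + O \left(2 + A\right)^{2}$ ($V{\left(A,O \right)} = A O + \left(2 + A\right)^{2} O = A O + O \left(2 + A\right)^{2}$)
$C = \frac{1080}{679}$ ($C = \frac{8}{-5 - 2 \left(- \frac{4}{5 \left(5 + \left(2 + 5\right)^{2}\right)} - 5\right)} = \frac{8}{-5 - 2 \left(- \frac{4}{5 \left(5 + 7^{2}\right)} - 5\right)} = \frac{8}{-5 - 2 \left(- \frac{4}{5 \left(5 + 49\right)} - 5\right)} = \frac{8}{-5 - 2 \left(- \frac{4}{5 \cdot 54} - 5\right)} = \frac{8}{-5 - 2 \left(- \frac{4}{270} - 5\right)} = \frac{8}{-5 - 2 \left(\left(-4\right) \frac{1}{270} - 5\right)} = \frac{8}{-5 - 2 \left(- \frac{2}{135} - 5\right)} = \frac{8}{-5 - - \frac{1354}{135}} = \frac{8}{-5 + \frac{1354}{135}} = \frac{8}{\frac{679}{135}} = 8 \cdot \frac{135}{679} = \frac{1080}{679} \approx 1.5906$)
$9400 - 29 \left(-20\right) C = 9400 - 29 \left(-20\right) \frac{1080}{679} = 9400 - \left(-580\right) \frac{1080}{679} = 9400 - - \frac{626400}{679} = 9400 + \frac{626400}{679} = \frac{7009000}{679}$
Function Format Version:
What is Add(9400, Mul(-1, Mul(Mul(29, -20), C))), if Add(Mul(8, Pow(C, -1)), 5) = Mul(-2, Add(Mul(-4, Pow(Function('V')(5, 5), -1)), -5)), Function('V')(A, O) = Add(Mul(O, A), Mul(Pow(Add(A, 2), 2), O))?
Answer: Rational(7009000, 679) ≈ 10323.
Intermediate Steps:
Function('V')(A, O) = Add(Mul(A, O), Mul(O, Pow(Add(2, A), 2))) (Function('V')(A, O) = Add(Mul(A, O), Mul(Pow(Add(2, A), 2), O)) = Add(Mul(A, O), Mul(O, Pow(Add(2, A), 2))))
C = Rational(1080, 679) (C = Mul(8, Pow(Add(-5, Mul(-2, Add(Mul(-4, Pow(Mul(5, Add(5, Pow(Add(2, 5), 2))), -1)), -5))), -1)) = Mul(8, Pow(Add(-5, Mul(-2, Add(Mul(-4, Pow(Mul(5, Add(5, Pow(7, 2))), -1)), -5))), -1)) = Mul(8, Pow(Add(-5, Mul(-2, Add(Mul(-4, Pow(Mul(5, Add(5, 49)), -1)), -5))), -1)) = Mul(8, Pow(Add(-5, Mul(-2, Add(Mul(-4, Pow(Mul(5, 54), -1)), -5))), -1)) = Mul(8, Pow(Add(-5, Mul(-2, Add(Mul(-4, Pow(270, -1)), -5))), -1)) = Mul(8, Pow(Add(-5, Mul(-2, Add(Mul(-4, Rational(1, 270)), -5))), -1)) = Mul(8, Pow(Add(-5, Mul(-2, Add(Rational(-2, 135), -5))), -1)) = Mul(8, Pow(Add(-5, Mul(-2, Rational(-677, 135))), -1)) = Mul(8, Pow(Add(-5, Rational(1354, 135)), -1)) = Mul(8, Pow(Rational(679, 135), -1)) = Mul(8, Rational(135, 679)) = Rational(1080, 679) ≈ 1.5906)
Add(9400, Mul(-1, Mul(Mul(29, -20), C))) = Add(9400, Mul(-1, Mul(Mul(29, -20), Rational(1080, 679)))) = Add(9400, Mul(-1, Mul(-580, Rational(1080, 679)))) = Add(9400, Mul(-1, Rational(-626400, 679))) = Add(9400, Rational(626400, 679)) = Rational(7009000, 679)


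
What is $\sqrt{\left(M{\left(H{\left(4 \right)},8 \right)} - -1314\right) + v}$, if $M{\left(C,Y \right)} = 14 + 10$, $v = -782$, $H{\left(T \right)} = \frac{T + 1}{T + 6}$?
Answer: $2 \sqrt{139} \approx 23.58$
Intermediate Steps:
$H{\left(T \right)} = \frac{1 + T}{6 + T}$
$M{\left(C,Y \right)} = 24$
$\sqrt{\left(M{\left(H{\left(4 \right)},8 \right)} - -1314\right) + v} = \sqrt{\left(24 - -1314\right) - 782} = \sqrt{\left(24 + 1314\right) - 782} = \sqrt{1338 - 782} = \sqrt{556} = 2 \sqrt{139}$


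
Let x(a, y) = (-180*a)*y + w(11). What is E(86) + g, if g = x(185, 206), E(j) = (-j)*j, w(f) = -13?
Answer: -6867209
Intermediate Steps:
E(j) = -j²
x(a, y) = -13 - 180*a*y (x(a, y) = (-180*a)*y - 13 = -180*a*y - 13 = -13 - 180*a*y)
g = -6859813 (g = -13 - 180*185*206 = -13 - 6859800 = -6859813)
E(86) + g = -1*86² - 6859813 = -1*7396 - 6859813 = -7396 - 6859813 = -6867209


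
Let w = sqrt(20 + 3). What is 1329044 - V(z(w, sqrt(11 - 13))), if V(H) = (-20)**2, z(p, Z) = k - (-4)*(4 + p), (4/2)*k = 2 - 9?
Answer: 1328644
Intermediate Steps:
w = sqrt(23) ≈ 4.7958
k = -7/2 (k = (2 - 9)/2 = (1/2)*(-7) = -7/2 ≈ -3.5000)
z(p, Z) = 25/2 + 4*p (z(p, Z) = -7/2 - (-4)*(4 + p) = -7/2 - (-16 - 4*p) = -7/2 + (16 + 4*p) = 25/2 + 4*p)
V(H) = 400
1329044 - V(z(w, sqrt(11 - 13))) = 1329044 - 1*400 = 1329044 - 400 = 1328644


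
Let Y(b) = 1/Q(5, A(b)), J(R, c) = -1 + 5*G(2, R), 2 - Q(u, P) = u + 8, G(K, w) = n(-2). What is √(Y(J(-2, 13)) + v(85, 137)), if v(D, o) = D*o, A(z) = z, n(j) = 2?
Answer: √1409034/11 ≈ 107.91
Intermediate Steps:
G(K, w) = 2
Q(u, P) = -6 - u (Q(u, P) = 2 - (u + 8) = 2 - (8 + u) = 2 + (-8 - u) = -6 - u)
J(R, c) = 9 (J(R, c) = -1 + 5*2 = -1 + 10 = 9)
Y(b) = -1/11 (Y(b) = 1/(-6 - 1*5) = 1/(-6 - 5) = 1/(-11) = -1/11)
√(Y(J(-2, 13)) + v(85, 137)) = √(-1/11 + 85*137) = √(-1/11 + 11645) = √(128094/11) = √1409034/11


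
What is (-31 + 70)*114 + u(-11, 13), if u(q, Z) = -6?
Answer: 4440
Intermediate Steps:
(-31 + 70)*114 + u(-11, 13) = (-31 + 70)*114 - 6 = 39*114 - 6 = 4446 - 6 = 4440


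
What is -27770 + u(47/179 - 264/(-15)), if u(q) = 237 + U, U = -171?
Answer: -27704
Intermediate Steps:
u(q) = 66 (u(q) = 237 - 171 = 66)
-27770 + u(47/179 - 264/(-15)) = -27770 + 66 = -27704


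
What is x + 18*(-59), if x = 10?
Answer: -1052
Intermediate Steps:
x + 18*(-59) = 10 + 18*(-59) = 10 - 1062 = -1052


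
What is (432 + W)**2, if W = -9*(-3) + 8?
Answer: 218089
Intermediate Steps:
W = 35 (W = 27 + 8 = 35)
(432 + W)**2 = (432 + 35)**2 = 467**2 = 218089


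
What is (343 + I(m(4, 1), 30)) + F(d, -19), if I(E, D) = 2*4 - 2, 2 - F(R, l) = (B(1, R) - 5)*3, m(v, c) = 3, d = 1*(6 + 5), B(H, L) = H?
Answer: 363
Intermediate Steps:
d = 11 (d = 1*11 = 11)
F(R, l) = 14 (F(R, l) = 2 - (1 - 5)*3 = 2 - (-4)*3 = 2 - 1*(-12) = 2 + 12 = 14)
I(E, D) = 6 (I(E, D) = 8 - 2 = 6)
(343 + I(m(4, 1), 30)) + F(d, -19) = (343 + 6) + 14 = 349 + 14 = 363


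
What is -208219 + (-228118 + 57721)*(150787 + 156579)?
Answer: -52374452521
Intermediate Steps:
-208219 + (-228118 + 57721)*(150787 + 156579) = -208219 - 170397*307366 = -208219 - 52374244302 = -52374452521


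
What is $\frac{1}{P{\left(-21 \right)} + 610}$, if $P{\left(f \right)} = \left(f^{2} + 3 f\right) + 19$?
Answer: $\frac{1}{1007} \approx 0.00099305$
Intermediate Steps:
$P{\left(f \right)} = 19 + f^{2} + 3 f$
$\frac{1}{P{\left(-21 \right)} + 610} = \frac{1}{\left(19 + \left(-21\right)^{2} + 3 \left(-21\right)\right) + 610} = \frac{1}{\left(19 + 441 - 63\right) + 610} = \frac{1}{397 + 610} = \frac{1}{1007}$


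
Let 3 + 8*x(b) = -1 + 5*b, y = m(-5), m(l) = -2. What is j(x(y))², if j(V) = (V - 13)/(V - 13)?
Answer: 1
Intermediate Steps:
y = -2
x(b) = -½ + 5*b/8 (x(b) = -3/8 + (-1 + 5*b)/8 = -3/8 + (-⅛ + 5*b/8) = -½ + 5*b/8)
j(V) = 1 (j(V) = (-13 + V)/(-13 + V) = 1)
j(x(y))² = 1² = 1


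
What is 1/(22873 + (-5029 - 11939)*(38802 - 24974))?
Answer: -1/234610631 ≈ -4.2624e-9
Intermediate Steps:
1/(22873 + (-5029 - 11939)*(38802 - 24974)) = 1/(22873 - 16968*13828) = 1/(22873 - 234633504) = 1/(-234610631) = -1/234610631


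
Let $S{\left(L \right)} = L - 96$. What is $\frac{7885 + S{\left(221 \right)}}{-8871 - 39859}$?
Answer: $- \frac{801}{4873} \approx -0.16438$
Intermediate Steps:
$S{\left(L \right)} = -96 + L$ ($S{\left(L \right)} = L - 96 = -96 + L$)
$\frac{7885 + S{\left(221 \right)}}{-8871 - 39859} = \frac{7885 + \left(-96 + 221\right)}{-8871 - 39859} = \frac{7885 + 125}{-48730} = 8010 \left(- \frac{1}{48730}\right) = - \frac{801}{4873}$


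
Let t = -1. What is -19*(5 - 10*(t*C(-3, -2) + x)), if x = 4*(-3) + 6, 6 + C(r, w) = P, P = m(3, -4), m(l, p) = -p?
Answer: -855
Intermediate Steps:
P = 4 (P = -1*(-4) = 4)
C(r, w) = -2 (C(r, w) = -6 + 4 = -2)
x = -6 (x = -12 + 6 = -6)
-19*(5 - 10*(t*C(-3, -2) + x)) = -19*(5 - 10*(-1*(-2) - 6)) = -19*(5 - 10*(2 - 6)) = -19*(5 - 10*(-4)) = -19*(5 + 40) = -19*45 = -855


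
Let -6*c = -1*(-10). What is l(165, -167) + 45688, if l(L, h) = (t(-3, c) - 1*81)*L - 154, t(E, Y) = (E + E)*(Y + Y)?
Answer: 35469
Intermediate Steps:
c = -5/3 (c = -(-1)*(-10)/6 = -⅙*10 = -5/3 ≈ -1.6667)
t(E, Y) = 4*E*Y (t(E, Y) = (2*E)*(2*Y) = 4*E*Y)
l(L, h) = -154 - 61*L (l(L, h) = (4*(-3)*(-5/3) - 1*81)*L - 154 = (20 - 81)*L - 154 = -61*L - 154 = -154 - 61*L)
l(165, -167) + 45688 = (-154 - 61*165) + 45688 = (-154 - 10065) + 45688 = -10219 + 45688 = 35469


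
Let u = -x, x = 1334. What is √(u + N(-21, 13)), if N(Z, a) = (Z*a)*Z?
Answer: √4399 ≈ 66.325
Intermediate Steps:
u = -1334 (u = -1*1334 = -1334)
N(Z, a) = a*Z²
√(u + N(-21, 13)) = √(-1334 + 13*(-21)²) = √(-1334 + 13*441) = √(-1334 + 5733) = √4399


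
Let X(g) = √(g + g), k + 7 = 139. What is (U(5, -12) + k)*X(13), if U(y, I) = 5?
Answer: 137*√26 ≈ 698.57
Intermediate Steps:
k = 132 (k = -7 + 139 = 132)
X(g) = √2*√g (X(g) = √(2*g) = √2*√g)
(U(5, -12) + k)*X(13) = (5 + 132)*(√2*√13) = 137*√26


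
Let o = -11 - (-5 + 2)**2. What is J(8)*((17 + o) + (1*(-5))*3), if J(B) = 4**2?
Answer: -288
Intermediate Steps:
J(B) = 16
o = -20 (o = -11 - 1*(-3)**2 = -11 - 1*9 = -11 - 9 = -20)
J(8)*((17 + o) + (1*(-5))*3) = 16*((17 - 20) + (1*(-5))*3) = 16*(-3 - 5*3) = 16*(-3 - 15) = 16*(-18) = -288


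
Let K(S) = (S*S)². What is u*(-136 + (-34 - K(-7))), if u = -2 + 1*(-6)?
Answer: 20568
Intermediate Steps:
K(S) = S⁴ (K(S) = (S²)² = S⁴)
u = -8 (u = -2 - 6 = -8)
u*(-136 + (-34 - K(-7))) = -8*(-136 + (-34 - 1*(-7)⁴)) = -8*(-136 + (-34 - 1*2401)) = -8*(-136 + (-34 - 2401)) = -8*(-136 - 2435) = -8*(-2571) = 20568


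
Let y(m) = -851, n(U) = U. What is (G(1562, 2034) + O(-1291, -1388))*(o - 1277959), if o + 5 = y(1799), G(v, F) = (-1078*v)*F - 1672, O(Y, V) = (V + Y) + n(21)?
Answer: 4379847706916510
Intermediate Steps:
O(Y, V) = 21 + V + Y (O(Y, V) = (V + Y) + 21 = 21 + V + Y)
G(v, F) = -1672 - 1078*F*v (G(v, F) = -1078*F*v - 1672 = -1672 - 1078*F*v)
o = -856 (o = -5 - 851 = -856)
(G(1562, 2034) + O(-1291, -1388))*(o - 1277959) = ((-1672 - 1078*2034*1562) + (21 - 1388 - 1291))*(-856 - 1277959) = ((-1672 - 3424922424) - 2658)*(-1278815) = (-3424924096 - 2658)*(-1278815) = -3424926754*(-1278815) = 4379847706916510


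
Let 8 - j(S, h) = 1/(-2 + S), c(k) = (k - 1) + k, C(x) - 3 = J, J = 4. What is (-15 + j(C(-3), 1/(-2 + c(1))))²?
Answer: 1296/25 ≈ 51.840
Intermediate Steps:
C(x) = 7 (C(x) = 3 + 4 = 7)
c(k) = -1 + 2*k (c(k) = (-1 + k) + k = -1 + 2*k)
j(S, h) = 8 - 1/(-2 + S)
(-15 + j(C(-3), 1/(-2 + c(1))))² = (-15 + (-17 + 8*7)/(-2 + 7))² = (-15 + (-17 + 56)/5)² = (-15 + (⅕)*39)² = (-15 + 39/5)² = (-36/5)² = 1296/25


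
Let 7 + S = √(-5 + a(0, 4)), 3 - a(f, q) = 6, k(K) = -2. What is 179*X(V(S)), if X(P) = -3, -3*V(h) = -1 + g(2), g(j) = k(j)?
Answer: -537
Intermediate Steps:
g(j) = -2
a(f, q) = -3 (a(f, q) = 3 - 1*6 = 3 - 6 = -3)
S = -7 + 2*I*√2 (S = -7 + √(-5 - 3) = -7 + √(-8) = -7 + 2*I*√2 ≈ -7.0 + 2.8284*I)
V(h) = 1 (V(h) = -(-1 - 2)/3 = -⅓*(-3) = 1)
179*X(V(S)) = 179*(-3) = -537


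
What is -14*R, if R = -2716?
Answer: 38024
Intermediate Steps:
-14*R = -14*(-2716) = 38024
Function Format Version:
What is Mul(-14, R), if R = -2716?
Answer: 38024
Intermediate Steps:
Mul(-14, R) = Mul(-14, -2716) = 38024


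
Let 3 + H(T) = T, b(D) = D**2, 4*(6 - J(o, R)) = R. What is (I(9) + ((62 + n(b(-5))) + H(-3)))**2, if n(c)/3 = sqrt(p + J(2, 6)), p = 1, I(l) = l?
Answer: 8549/2 + 195*sqrt(22) ≈ 5189.1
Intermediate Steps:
J(o, R) = 6 - R/4
H(T) = -3 + T
n(c) = 3*sqrt(22)/2 (n(c) = 3*sqrt(1 + (6 - 1/4*6)) = 3*sqrt(1 + (6 - 3/2)) = 3*sqrt(1 + 9/2) = 3*sqrt(11/2) = 3*(sqrt(22)/2) = 3*sqrt(22)/2)
(I(9) + ((62 + n(b(-5))) + H(-3)))**2 = (9 + ((62 + 3*sqrt(22)/2) + (-3 - 3)))**2 = (9 + ((62 + 3*sqrt(22)/2) - 6))**2 = (9 + (56 + 3*sqrt(22)/2))**2 = (65 + 3*sqrt(22)/2)**2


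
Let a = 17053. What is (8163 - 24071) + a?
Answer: 1145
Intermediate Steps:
(8163 - 24071) + a = (8163 - 24071) + 17053 = -15908 + 17053 = 1145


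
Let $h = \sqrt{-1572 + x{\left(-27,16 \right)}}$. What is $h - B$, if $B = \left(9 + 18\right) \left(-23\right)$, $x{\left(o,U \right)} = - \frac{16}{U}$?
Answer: $621 + 11 i \sqrt{13} \approx 621.0 + 39.661 i$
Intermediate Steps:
$h = 11 i \sqrt{13}$ ($h = \sqrt{-1572 - \frac{16}{16}} = \sqrt{-1572 - 1} = \sqrt{-1573} = 11 i \sqrt{13} \approx 39.661 i$)
$B = -621$ ($B = 27 \left(-23\right) = -621$)
$h - B = 11 i \sqrt{13} - -621 = 11 i \sqrt{13} + 621 = 621 + 11 i \sqrt{13}$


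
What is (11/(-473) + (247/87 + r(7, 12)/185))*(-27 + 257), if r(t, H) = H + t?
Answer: 92913974/138417 ≈ 671.26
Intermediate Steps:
(11/(-473) + (247/87 + r(7, 12)/185))*(-27 + 257) = (11/(-473) + (247/87 + (12 + 7)/185))*(-27 + 257) = (11*(-1/473) + (247*(1/87) + 19*(1/185)))*230 = (-1/43 + (247/87 + 19/185))*230 = (-1/43 + 47348/16095)*230 = (2019869/692085)*230 = 92913974/138417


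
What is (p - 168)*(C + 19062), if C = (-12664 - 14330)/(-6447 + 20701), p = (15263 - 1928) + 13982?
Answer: 3687957544173/7127 ≈ 5.1746e+8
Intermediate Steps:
p = 27317 (p = 13335 + 13982 = 27317)
C = -13497/7127 (C = -26994/14254 = -26994*1/14254 = -13497/7127 ≈ -1.8938)
(p - 168)*(C + 19062) = (27317 - 168)*(-13497/7127 + 19062) = 27149*(135841377/7127) = 3687957544173/7127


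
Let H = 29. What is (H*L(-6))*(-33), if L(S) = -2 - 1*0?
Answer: 1914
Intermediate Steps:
L(S) = -2 (L(S) = -2 + 0 = -2)
(H*L(-6))*(-33) = (29*(-2))*(-33) = -58*(-33) = 1914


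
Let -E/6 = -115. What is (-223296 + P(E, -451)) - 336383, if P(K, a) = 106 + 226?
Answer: -559347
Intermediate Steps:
E = 690 (E = -6*(-115) = 690)
P(K, a) = 332
(-223296 + P(E, -451)) - 336383 = (-223296 + 332) - 336383 = -222964 - 336383 = -559347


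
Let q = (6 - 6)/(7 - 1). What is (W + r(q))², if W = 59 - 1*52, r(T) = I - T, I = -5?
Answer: 4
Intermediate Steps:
q = 0 (q = 0/6 = 0*(⅙) = 0)
r(T) = -5 - T
W = 7 (W = 59 - 52 = 7)
(W + r(q))² = (7 + (-5 - 1*0))² = (7 + (-5 + 0))² = (7 - 5)² = 2² = 4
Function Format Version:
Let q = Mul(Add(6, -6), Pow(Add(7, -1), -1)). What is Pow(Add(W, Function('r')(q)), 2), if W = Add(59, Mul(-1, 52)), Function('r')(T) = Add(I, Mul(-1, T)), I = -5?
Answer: 4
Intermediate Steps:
q = 0 (q = Mul(0, Pow(6, -1)) = Mul(0, Rational(1, 6)) = 0)
Function('r')(T) = Add(-5, Mul(-1, T))
W = 7 (W = Add(59, -52) = 7)
Pow(Add(W, Function('r')(q)), 2) = Pow(Add(7, Add(-5, Mul(-1, 0))), 2) = Pow(Add(7, Add(-5, 0)), 2) = Pow(Add(7, -5), 2) = Pow(2, 2) = 4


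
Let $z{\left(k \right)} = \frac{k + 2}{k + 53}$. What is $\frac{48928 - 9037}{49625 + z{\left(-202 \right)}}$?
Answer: $\frac{1981253}{2464775} \approx 0.80383$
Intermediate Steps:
$z{\left(k \right)} = \frac{2 + k}{53 + k}$
$\frac{48928 - 9037}{49625 + z{\left(-202 \right)}} = \frac{48928 - 9037}{49625 + \frac{2 - 202}{53 - 202}} = \frac{39891}{49625 + \frac{1}{-149} \left(-200\right)} = \frac{39891}{49625 - - \frac{200}{149}} = \frac{39891}{49625 + \frac{200}{149}} = \frac{39891}{\frac{7394325}{149}} = 39891 \cdot \frac{149}{7394325} = \frac{1981253}{2464775}$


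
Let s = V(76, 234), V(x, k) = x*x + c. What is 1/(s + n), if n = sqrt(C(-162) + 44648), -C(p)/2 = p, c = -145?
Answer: 5631/31663189 - 2*sqrt(11243)/31663189 ≈ 0.00017114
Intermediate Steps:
C(p) = -2*p
V(x, k) = -145 + x**2 (V(x, k) = x*x - 145 = x**2 - 145 = -145 + x**2)
s = 5631 (s = -145 + 76**2 = -145 + 5776 = 5631)
n = 2*sqrt(11243) (n = sqrt(-2*(-162) + 44648) = sqrt(324 + 44648) = sqrt(44972) = 2*sqrt(11243) ≈ 212.07)
1/(s + n) = 1/(5631 + 2*sqrt(11243))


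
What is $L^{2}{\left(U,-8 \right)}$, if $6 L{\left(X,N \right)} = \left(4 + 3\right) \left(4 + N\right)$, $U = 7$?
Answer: $\frac{196}{9} \approx 21.778$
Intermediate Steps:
$L{\left(X,N \right)} = \frac{14}{3} + \frac{7 N}{6}$ ($L{\left(X,N \right)} = \frac{\left(4 + 3\right) \left(4 + N\right)}{6} = \frac{7 \left(4 + N\right)}{6} = \frac{28 + 7 N}{6} = \frac{14}{3} + \frac{7 N}{6}$)
$L^{2}{\left(U,-8 \right)} = \left(\frac{14}{3} + \frac{7}{6} \left(-8\right)\right)^{2} = \left(\frac{14}{3} - \frac{28}{3}\right)^{2} = \left(- \frac{14}{3}\right)^{2} = \frac{196}{9}$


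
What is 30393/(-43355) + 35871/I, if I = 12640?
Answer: 234203937/109601440 ≈ 2.1369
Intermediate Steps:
30393/(-43355) + 35871/I = 30393/(-43355) + 35871/12640 = 30393*(-1/43355) + 35871*(1/12640) = -30393/43355 + 35871/12640 = 234203937/109601440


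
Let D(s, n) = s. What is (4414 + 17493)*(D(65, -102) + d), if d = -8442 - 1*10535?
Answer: -414305184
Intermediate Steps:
d = -18977 (d = -8442 - 10535 = -18977)
(4414 + 17493)*(D(65, -102) + d) = (4414 + 17493)*(65 - 18977) = 21907*(-18912) = -414305184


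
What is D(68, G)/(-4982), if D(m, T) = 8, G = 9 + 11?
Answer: -4/2491 ≈ -0.0016058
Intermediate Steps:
G = 20
D(68, G)/(-4982) = 8/(-4982) = 8*(-1/4982) = -4/2491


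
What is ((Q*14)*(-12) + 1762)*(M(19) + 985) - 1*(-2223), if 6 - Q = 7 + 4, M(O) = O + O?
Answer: 2664069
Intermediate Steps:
M(O) = 2*O
Q = -5 (Q = 6 - (7 + 4) = 6 - 1*11 = 6 - 11 = -5)
((Q*14)*(-12) + 1762)*(M(19) + 985) - 1*(-2223) = (-5*14*(-12) + 1762)*(2*19 + 985) - 1*(-2223) = (-70*(-12) + 1762)*(38 + 985) + 2223 = (840 + 1762)*1023 + 2223 = 2602*1023 + 2223 = 2661846 + 2223 = 2664069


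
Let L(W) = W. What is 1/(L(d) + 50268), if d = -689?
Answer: 1/49579 ≈ 2.0170e-5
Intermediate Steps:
1/(L(d) + 50268) = 1/(-689 + 50268) = 1/49579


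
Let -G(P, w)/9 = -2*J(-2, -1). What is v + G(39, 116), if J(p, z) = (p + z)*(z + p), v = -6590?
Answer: -6428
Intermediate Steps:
J(p, z) = (p + z)² (J(p, z) = (p + z)*(p + z) = (p + z)²)
G(P, w) = 162 (G(P, w) = -(-18)*(-2 - 1)² = -(-18)*(-3)² = -(-18)*9 = -9*(-18) = 162)
v + G(39, 116) = -6590 + 162 = -6428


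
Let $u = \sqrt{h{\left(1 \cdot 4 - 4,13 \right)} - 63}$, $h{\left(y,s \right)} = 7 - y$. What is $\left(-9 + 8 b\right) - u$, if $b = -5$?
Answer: $-49 - 2 i \sqrt{14} \approx -49.0 - 7.4833 i$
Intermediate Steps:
$u = 2 i \sqrt{14}$ ($u = \sqrt{\left(7 - \left(1 \cdot 4 - 4\right)\right) - 63} = \sqrt{\left(7 - \left(4 - 4\right)\right) - 63} = \sqrt{\left(7 - 0\right) - 63} = \sqrt{\left(7 + 0\right) - 63} = \sqrt{7 - 63} = \sqrt{-56} = 2 i \sqrt{14} \approx 7.4833 i$)
$\left(-9 + 8 b\right) - u = \left(-9 + 8 \left(-5\right)\right) - 2 i \sqrt{14} = \left(-9 - 40\right) - 2 i \sqrt{14} = -49 - 2 i \sqrt{14}$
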